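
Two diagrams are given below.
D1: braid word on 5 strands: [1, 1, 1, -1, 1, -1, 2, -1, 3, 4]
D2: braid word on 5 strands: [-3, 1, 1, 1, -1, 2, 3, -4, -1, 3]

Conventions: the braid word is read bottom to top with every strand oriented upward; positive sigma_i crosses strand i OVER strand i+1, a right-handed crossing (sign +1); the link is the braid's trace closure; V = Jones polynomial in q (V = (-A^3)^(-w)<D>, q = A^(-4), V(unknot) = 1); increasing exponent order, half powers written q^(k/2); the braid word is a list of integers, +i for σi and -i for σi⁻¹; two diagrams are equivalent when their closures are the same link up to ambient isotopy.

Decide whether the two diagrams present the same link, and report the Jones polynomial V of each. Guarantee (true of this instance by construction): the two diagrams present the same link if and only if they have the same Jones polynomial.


same link: yes
V(D1) = 1  [10 crossings, <D> = A^12, w = +4]
V(D2) = 1  [10 crossings, <D> = A^6, w = +2]
insight: Markov moves rewrite D1 (10 crossings) into D2 (10)


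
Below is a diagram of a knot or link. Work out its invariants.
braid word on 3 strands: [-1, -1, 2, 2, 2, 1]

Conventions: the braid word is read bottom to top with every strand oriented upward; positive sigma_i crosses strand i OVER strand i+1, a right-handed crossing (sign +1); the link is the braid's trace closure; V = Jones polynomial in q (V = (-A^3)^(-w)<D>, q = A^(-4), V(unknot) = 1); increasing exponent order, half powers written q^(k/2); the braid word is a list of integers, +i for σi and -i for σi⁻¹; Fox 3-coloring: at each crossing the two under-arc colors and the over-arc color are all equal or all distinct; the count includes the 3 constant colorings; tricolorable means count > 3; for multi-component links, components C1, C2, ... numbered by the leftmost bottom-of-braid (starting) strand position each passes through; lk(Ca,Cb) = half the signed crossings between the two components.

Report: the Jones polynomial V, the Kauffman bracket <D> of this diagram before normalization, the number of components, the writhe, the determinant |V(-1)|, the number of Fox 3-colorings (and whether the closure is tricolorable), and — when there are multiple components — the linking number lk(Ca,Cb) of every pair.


Jones polynomial: V(q) = q + q^3 - q^4
<D> = -A^-10 + A^-6 + A^2; writhe +2
components 1, writhe +2 (6 crossings)
3-colorings: 9 of 3^6, det 3 — tricolorable
note: V spans 3 powers of q: at least 3 crossings in any diagram


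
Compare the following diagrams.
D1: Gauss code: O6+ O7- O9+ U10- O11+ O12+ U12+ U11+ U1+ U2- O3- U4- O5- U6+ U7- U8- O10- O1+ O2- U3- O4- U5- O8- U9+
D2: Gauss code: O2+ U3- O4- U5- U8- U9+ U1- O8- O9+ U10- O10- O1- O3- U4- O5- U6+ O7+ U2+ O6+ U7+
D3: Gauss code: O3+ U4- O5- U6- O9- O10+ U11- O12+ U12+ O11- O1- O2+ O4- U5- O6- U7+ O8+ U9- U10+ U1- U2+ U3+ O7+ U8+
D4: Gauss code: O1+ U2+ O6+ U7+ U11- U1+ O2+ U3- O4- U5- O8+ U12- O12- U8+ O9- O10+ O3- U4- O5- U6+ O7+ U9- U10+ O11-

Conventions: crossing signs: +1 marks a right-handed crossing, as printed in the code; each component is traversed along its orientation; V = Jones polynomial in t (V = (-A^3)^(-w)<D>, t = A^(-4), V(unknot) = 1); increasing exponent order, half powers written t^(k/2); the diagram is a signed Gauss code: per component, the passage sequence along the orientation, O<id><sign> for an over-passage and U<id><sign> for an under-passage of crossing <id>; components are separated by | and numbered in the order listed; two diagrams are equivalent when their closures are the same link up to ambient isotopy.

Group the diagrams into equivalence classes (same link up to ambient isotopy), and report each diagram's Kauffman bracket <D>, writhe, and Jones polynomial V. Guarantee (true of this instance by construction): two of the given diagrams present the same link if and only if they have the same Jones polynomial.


classes: {D1} | {D2, D3, D4}
V(D1) = -t^-7 + t^-6 - t^-5 + t^-4 + t^-2  [12 crossings, <D> = A^2 + A^10 - A^14 + A^18 - A^22, w = -2]
V(D2) = -t^-3 + t^-2 - t^-1 + 3 - t + t^2 - t^3  [10 crossings, <D> = -A^-18 + A^-14 - A^-10 + 3A^-6 - A^-2 + A^2 - A^6, w = -2]
D3 (bracket -A^-12 + A^-8 - A^-4 + 3 - A^4 + A^8 - A^12; 12 crossings at w = 0): V = -t^-3 + t^-2 - t^-1 + 3 - t + t^2 - t^3
D4 (bracket -A^-12 + A^-8 - A^-4 + 3 - A^4 + A^8 - A^12; 12 crossings at w = 0): V = -t^-3 + t^-2 - t^-1 + 3 - t + t^2 - t^3
insight: 2 values of V(t) split the 4 diagrams


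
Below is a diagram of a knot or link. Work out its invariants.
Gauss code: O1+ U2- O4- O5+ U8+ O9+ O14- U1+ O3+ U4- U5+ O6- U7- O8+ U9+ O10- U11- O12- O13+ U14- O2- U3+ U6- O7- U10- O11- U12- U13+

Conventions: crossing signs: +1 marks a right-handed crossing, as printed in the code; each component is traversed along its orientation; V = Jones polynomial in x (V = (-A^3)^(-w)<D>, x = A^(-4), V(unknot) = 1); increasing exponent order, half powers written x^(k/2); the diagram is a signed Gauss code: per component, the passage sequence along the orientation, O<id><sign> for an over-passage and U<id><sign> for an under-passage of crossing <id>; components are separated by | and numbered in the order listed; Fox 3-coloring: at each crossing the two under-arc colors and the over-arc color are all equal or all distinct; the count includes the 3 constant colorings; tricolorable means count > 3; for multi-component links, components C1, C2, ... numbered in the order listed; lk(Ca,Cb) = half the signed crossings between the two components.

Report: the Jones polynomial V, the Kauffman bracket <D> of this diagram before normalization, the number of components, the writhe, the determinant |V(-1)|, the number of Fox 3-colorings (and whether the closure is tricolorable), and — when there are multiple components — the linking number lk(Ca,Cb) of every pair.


Jones polynomial: V(x) = -x^-5 + x^-4 - x^-3 + 2x^-2 - x^-1 + 2 - x
<D> = -A^-10 + 2A^-6 - A^-2 + 2A^2 - A^6 + A^10 - A^14; writhe -2
components 1, writhe -2 (14 crossings)
3-colorings: 9 of 3^14, det 9 — tricolorable
note: w = -2 shifts under R1 moves; the (-A^3)^(2) factor cancels that in V


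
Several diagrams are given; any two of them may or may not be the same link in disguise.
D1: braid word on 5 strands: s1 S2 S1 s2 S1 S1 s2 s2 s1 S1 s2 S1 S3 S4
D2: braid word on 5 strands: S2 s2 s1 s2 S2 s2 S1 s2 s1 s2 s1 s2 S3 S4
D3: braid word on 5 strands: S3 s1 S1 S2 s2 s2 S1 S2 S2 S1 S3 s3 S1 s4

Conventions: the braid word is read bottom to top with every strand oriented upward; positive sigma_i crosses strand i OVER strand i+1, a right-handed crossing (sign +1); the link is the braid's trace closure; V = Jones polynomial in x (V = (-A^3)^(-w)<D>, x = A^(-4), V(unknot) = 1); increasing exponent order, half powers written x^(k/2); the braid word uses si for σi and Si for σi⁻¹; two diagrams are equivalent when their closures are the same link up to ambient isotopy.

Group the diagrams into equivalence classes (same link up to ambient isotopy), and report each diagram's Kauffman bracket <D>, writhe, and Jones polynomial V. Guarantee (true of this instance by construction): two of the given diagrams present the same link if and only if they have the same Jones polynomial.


classes: {D1} | {D2} | {D3}
V(D1) = -x^-3 + 2x^-2 - 2x^-1 + 3 - 2x + 2x^2 - x^3  [14 crossings, <D> = -A^-18 + 2A^-14 - 2A^-10 + 3A^-6 - 2A^-2 + 2A^2 - A^6, w = -2]
V(D2) = x^2 + x^4 - x^5 + x^6 - x^7  [14 crossings, <D> = -A^-16 + A^-12 - A^-8 + A^-4 + A^4, w = +4]
D3 (bracket A^-8 - A^-4 + 2 - A^4 + A^8 - A^12; 14 crossings at w = -4): V = -x^-6 + x^-5 - x^-4 + 2x^-3 - x^-2 + x^-1
note: 3 classes among 3 diagrams; unequal V(x) rules out equality


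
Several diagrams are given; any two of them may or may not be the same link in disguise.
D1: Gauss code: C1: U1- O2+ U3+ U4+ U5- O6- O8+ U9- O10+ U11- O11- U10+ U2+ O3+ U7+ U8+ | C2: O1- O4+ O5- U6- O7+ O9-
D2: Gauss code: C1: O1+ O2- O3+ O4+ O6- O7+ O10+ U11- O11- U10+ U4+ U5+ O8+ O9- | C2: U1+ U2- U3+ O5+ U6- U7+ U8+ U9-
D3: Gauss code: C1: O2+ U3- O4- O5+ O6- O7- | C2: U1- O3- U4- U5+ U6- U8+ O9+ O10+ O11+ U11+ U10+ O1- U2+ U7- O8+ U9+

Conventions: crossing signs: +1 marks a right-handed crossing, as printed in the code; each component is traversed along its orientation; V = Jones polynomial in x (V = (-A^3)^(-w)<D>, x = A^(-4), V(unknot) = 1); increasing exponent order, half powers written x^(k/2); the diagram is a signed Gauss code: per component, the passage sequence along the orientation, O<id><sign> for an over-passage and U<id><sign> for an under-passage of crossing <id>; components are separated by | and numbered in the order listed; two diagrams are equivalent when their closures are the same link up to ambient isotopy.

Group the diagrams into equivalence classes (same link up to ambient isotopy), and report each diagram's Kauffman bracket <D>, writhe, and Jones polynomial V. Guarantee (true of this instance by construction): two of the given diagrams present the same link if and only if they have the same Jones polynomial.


equivalence classes: {D1} | {D2} | {D3}
D1 (bracket -A^-11 + A^-7 - A^-3 + 2A + A^9; 11 crossings at w = +1): V = -x^(-3/2) - 2x^(1/2) + x^(3/2) - x^(5/2) + x^(7/2)
D2 (bracket A^-1 + A^7; 11 crossings at w = +3): V = -x^(1/2) - x^(5/2)
V(D3) = -x^(-5/2) - x^(-1/2)  (w +1, c 11, <D> = A^5 + A^13)
observation: comparing 3 Jones polynomials yields 3 groups


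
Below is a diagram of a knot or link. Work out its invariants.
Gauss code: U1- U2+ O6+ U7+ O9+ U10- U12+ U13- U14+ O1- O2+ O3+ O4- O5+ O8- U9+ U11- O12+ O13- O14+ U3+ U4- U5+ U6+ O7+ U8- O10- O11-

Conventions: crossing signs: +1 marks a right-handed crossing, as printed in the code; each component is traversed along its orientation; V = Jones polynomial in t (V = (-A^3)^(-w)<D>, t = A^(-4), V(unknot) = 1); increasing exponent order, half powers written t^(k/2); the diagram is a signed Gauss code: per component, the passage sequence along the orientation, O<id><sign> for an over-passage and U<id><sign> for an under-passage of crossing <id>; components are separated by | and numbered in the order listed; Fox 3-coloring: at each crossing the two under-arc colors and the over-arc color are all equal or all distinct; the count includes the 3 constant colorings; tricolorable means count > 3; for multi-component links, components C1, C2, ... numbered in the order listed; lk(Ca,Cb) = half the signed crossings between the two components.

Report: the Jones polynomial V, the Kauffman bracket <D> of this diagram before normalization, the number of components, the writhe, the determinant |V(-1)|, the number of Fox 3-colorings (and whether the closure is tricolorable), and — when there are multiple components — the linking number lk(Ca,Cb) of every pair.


V(t) = t^-1 - 1 + 2t - 2t^2 + 2t^3 - 2t^4 + t^5
bracket: A^-14 - 2A^-10 + 2A^-6 - 2A^-2 + 2A^2 - A^6 + A^10, w = +2
1 component, writhe +2, over 14 crossings
det 11, colorings 3 of 3^14 — not tricolorable
observation: w = +2 (over 14 crossings) is diagram-only; (-A^3)^(-2) removes it from V


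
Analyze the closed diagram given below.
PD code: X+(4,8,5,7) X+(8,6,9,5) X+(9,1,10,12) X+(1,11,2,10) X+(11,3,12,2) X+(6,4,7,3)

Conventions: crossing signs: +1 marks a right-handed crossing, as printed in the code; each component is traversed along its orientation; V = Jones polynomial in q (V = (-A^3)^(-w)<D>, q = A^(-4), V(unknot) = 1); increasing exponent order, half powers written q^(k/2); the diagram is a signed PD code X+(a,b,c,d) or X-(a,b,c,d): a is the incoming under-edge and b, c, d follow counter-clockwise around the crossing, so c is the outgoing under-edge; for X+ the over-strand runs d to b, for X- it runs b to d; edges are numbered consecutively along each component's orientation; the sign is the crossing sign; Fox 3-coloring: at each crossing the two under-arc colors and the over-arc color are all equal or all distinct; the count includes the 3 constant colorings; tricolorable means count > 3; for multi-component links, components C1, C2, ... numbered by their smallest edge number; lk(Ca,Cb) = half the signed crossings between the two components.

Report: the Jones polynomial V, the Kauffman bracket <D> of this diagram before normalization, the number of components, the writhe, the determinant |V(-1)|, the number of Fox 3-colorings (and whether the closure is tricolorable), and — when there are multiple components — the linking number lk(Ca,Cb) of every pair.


V = q^2 + 2q^4 - 2q^5 + q^6 - 2q^7 + q^8
<D> = A^-14 - 2A^-10 + A^-6 - 2A^-2 + 2A^2 + A^10 (w = +6)
1 component over 6 crossings, w = +6
27 Fox colorings among 3^6, |V(-1)| = 9: tricolorable
why: det 9 = |V(-1)|; divisible by 3, so tricolorable


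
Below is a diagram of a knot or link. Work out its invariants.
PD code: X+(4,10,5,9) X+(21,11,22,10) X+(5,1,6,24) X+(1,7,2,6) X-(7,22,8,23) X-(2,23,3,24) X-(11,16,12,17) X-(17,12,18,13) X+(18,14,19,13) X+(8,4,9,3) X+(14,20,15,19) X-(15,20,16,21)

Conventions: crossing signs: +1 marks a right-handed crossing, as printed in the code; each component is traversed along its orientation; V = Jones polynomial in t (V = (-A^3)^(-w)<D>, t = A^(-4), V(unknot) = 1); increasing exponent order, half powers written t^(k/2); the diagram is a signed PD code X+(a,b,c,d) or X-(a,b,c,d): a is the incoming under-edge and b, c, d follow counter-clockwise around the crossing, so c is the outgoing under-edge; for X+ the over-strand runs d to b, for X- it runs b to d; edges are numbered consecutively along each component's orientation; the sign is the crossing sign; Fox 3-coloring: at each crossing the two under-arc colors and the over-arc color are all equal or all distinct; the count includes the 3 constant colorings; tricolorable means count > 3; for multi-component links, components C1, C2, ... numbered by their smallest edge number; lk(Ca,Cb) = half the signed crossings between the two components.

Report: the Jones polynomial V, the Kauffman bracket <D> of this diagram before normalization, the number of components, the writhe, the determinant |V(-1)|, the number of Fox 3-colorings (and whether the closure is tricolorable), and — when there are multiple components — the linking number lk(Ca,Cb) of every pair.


V = t + t^3 - t^4
<D> = -A^-10 + A^-6 + A^2 (w = +2)
1 component over 12 crossings, w = +2
9 Fox colorings among 3^12, |V(-1)| = 3: tricolorable
why: det 3 = |V(-1)|; divisible by 3, so tricolorable


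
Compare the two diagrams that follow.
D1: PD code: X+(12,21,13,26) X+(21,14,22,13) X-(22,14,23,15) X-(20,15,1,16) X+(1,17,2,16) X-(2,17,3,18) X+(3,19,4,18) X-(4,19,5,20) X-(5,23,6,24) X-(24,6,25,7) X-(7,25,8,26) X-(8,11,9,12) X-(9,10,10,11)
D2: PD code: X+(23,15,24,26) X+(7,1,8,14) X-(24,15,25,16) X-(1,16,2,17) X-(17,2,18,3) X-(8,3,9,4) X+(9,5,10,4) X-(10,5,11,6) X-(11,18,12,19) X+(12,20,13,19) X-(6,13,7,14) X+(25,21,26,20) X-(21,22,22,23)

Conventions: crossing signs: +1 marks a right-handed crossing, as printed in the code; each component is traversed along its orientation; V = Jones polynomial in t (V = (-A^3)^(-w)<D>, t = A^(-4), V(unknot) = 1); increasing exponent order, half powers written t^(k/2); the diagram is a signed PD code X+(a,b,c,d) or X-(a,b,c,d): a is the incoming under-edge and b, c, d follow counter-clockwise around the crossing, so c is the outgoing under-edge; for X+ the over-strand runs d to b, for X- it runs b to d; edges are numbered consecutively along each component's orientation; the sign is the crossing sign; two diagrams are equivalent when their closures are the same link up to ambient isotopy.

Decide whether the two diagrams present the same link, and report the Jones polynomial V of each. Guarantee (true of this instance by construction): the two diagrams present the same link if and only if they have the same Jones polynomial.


equivalent: yes
V(D1) = -t^(-5/2) - t^(-1/2)  (w -5, c 13, <D> = A^-13 + A^-5)
D2 (bracket A^-7 + A; 13 crossings at w = -3): V = -t^(-5/2) - t^(-1/2)
why: all 2 diagrams share one V(t), hence one class


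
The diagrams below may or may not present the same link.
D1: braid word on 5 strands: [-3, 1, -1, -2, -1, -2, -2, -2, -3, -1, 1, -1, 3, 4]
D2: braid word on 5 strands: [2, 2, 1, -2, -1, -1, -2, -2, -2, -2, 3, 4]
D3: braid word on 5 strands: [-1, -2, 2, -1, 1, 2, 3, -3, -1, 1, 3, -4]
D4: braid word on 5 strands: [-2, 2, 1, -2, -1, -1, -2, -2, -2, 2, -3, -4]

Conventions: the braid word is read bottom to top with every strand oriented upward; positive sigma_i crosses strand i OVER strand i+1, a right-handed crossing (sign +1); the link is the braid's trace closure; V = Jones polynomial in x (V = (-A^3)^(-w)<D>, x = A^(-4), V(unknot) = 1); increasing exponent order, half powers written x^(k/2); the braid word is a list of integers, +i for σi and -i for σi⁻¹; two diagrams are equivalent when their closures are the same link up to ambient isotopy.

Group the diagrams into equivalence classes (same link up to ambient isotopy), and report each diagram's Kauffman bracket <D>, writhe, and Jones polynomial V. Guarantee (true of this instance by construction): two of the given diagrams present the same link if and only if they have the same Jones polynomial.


grouping into links: {D1} | {D2, D4} | {D3}
V(D1) = -x^-7 + x^-6 - x^-5 + x^-4 + x^-2  (w -6, c 14, <D> = A^-10 + A^-2 - A^2 + A^6 - A^10)
V(D2) = -x^-6 + x^-5 - x^-4 + 2x^-3 - x^-2 + x^-1  (w -2, c 12, <D> = A^-2 - A^2 + 2A^6 - A^10 + A^14 - A^18)
D3 (bracket 1; 12 crossings at w = 0): V = 1
D4 (bracket A^-14 - A^-10 + 2A^-6 - A^-2 + A^2 - A^6; 12 crossings at w = -6): V = -x^-6 + x^-5 - x^-4 + 2x^-3 - x^-2 + x^-1
key observation: 3 classes among 4 diagrams; unequal V(x) rules out equality


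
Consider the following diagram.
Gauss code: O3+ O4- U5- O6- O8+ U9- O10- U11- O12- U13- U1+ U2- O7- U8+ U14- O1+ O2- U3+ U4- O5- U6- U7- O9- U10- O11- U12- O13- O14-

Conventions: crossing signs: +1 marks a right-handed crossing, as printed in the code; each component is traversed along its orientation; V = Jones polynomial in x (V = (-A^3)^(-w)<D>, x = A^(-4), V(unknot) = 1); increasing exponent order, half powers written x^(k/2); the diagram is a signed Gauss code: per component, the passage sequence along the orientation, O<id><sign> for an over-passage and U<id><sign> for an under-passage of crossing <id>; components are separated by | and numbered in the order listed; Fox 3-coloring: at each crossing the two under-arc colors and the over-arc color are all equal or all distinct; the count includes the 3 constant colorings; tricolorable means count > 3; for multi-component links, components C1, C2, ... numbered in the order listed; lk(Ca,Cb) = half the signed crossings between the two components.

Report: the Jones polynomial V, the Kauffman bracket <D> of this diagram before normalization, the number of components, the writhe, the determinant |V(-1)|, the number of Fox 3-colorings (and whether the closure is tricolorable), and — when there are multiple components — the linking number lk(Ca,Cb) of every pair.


V(x) = -x^-12 + 2x^-11 - 3x^-10 + 4x^-9 - 5x^-8 + 4x^-7 - 3x^-6 + 3x^-5 - x^-4 + x^-3
bracket: A^-12 - A^-8 + 3A^-4 - 3 + 4A^4 - 5A^8 + 4A^12 - 3A^16 + 2A^20 - A^24, w = -8
1 component, writhe -8, over 14 crossings
det 27, colorings 9 of 3^14 — tricolorable
observation: w = -8 (over 14 crossings) is diagram-only; (-A^3)^(8) removes it from V


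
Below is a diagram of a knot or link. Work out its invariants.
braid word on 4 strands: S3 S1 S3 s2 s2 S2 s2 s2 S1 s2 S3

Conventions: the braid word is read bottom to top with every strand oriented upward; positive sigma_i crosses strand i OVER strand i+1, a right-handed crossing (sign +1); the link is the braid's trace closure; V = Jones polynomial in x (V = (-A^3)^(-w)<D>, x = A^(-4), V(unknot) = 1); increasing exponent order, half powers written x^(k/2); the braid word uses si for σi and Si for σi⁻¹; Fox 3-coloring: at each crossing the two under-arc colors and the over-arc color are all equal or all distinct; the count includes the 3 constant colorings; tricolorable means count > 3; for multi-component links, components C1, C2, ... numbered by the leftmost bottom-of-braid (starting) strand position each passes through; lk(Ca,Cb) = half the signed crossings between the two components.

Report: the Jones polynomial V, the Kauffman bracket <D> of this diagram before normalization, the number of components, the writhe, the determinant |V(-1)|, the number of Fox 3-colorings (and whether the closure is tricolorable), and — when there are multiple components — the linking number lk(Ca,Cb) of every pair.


Jones polynomial: V(x) = -x^-5 + 2x^-4 - 3x^-3 + 5x^-2 - 5x^-1 + 6 - 5x + 3x^2 - 2x^3 + x^4
<D> = -A^-19 + 2A^-15 - 3A^-11 + 5A^-7 - 6A^-3 + 5A - 5A^5 + 3A^9 - 2A^13 + A^17; writhe -1
components 1, writhe -1 (11 crossings)
3-colorings: 9 of 3^11, det 33 — tricolorable
note: det 33 = |V(-1)|; divisible by 3, so tricolorable


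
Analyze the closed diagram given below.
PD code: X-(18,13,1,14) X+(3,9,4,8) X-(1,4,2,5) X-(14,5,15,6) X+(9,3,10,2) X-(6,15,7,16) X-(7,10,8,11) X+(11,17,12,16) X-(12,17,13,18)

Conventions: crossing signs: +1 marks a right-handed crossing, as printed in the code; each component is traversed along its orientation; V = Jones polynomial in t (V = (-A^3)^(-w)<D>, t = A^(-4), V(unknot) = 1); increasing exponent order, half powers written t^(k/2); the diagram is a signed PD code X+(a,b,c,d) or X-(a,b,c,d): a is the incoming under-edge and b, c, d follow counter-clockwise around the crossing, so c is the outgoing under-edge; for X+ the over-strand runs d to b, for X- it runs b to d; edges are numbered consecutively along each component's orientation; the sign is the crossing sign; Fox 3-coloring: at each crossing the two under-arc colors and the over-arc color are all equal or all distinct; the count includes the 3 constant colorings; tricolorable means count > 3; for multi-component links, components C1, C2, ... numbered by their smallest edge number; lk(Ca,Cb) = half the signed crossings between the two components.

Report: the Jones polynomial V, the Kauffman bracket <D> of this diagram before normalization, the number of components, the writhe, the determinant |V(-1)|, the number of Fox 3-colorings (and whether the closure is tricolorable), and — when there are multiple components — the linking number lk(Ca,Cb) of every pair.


V(t) = t^-5 - 2t^-4 + 2t^-3 - 2t^-2 + 2t^-1 - 1 + t
bracket: -A^-13 + A^-9 - 2A^-5 + 2A^-1 - 2A^3 + 2A^7 - A^11, w = -3
1 component, writhe -3, over 9 crossings
det 11, colorings 3 of 3^9 — not tricolorable
observation: |V(-1)| = 11: so not tricolorable, since 3 does not divide 11


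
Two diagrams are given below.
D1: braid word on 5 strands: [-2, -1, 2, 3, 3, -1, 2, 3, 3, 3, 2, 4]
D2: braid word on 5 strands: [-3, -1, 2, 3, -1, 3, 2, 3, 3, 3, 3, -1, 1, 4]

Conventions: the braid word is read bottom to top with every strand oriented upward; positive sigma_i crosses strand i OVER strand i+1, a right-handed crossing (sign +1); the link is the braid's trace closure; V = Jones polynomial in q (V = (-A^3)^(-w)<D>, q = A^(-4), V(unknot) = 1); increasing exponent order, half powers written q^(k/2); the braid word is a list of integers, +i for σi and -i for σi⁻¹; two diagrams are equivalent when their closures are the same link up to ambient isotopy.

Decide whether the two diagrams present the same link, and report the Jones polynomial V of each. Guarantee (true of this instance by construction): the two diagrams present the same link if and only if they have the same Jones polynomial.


equivalent: yes
D1 (bracket -A^-10 + 2A^-6 - 2A^-2 + 2A^2 - 2A^6 + 2A^10 - A^14 + A^18; 12 crossings at w = +6): V = 1 - q + 2q^2 - 2q^3 + 2q^4 - 2q^5 + 2q^6 - q^7
V(D2) = 1 - q + 2q^2 - 2q^3 + 2q^4 - 2q^5 + 2q^6 - q^7  [14 crossings, <D> = -A^-10 + 2A^-6 - 2A^-2 + 2A^2 - 2A^6 + 2A^10 - A^14 + A^18, w = +6]
observation: from 12 to 14 crossings by R-moves: one link, two diagrams


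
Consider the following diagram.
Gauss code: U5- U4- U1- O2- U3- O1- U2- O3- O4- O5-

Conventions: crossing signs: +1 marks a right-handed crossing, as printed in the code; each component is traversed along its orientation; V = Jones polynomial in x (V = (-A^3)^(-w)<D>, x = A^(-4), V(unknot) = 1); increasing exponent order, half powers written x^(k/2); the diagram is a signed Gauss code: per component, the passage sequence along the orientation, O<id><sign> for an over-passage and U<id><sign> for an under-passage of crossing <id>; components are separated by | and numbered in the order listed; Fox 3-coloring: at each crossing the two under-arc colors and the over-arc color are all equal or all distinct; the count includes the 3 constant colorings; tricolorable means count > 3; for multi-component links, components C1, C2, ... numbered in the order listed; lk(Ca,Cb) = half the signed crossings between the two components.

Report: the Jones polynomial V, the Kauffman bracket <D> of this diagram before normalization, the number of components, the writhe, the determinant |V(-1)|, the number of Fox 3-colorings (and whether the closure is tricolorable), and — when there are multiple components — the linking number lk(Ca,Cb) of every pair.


Jones polynomial: V(x) = -x^-4 + x^-3 + x^-1
<D> = -A^-11 - A^-3 + A; writhe -5
components 1, writhe -5 (5 crossings)
3-colorings: 9 of 3^5, det 3 — tricolorable
note: det 3 = |V(-1)|; divisible by 3, so tricolorable


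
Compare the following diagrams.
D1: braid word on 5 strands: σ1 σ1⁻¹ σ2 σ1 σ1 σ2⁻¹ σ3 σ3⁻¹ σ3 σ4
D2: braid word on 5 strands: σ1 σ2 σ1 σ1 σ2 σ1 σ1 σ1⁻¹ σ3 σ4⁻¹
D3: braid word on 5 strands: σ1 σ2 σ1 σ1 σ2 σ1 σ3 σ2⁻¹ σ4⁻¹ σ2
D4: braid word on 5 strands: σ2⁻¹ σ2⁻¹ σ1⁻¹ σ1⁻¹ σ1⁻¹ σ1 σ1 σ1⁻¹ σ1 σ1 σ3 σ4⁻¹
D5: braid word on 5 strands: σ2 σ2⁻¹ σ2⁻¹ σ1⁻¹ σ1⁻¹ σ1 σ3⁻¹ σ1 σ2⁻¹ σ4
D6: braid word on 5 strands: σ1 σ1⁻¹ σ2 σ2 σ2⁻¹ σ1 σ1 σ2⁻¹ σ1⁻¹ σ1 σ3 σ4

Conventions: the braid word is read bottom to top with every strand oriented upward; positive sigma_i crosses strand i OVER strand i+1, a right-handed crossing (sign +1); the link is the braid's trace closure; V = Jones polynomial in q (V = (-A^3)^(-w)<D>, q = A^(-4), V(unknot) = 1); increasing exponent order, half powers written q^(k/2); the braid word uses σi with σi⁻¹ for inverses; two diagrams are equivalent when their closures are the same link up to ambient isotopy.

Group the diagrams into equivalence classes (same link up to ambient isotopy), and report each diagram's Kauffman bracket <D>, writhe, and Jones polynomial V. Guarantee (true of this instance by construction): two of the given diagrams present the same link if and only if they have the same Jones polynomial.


equivalence classes: {D1, D6} | {D2, D3} | {D4, D5}
D1 (bracket 1 + A^4 + A^8 + A^12; 10 crossings at w = +4): V = 1 + q + q^2 + q^3
V(D2) = q^2 + q^4 + 2q^6  (w +6, c 10, <D> = 2A^-6 + A^2 + A^10)
V(D3) = q^2 + q^4 + 2q^6  [10 crossings, <D> = 2A^-6 + A^2 + A^10, w = +6]
V(D4) = q^-3 + q^-2 + q^-1 + 1  (w -2, c 12, <D> = A^-6 + A^-2 + A^2 + A^6)
D5 (bracket A^-6 + A^-2 + A^2 + A^6; 10 crossings at w = -2): V = q^-3 + q^-2 + q^-1 + 1
V(D6) = 1 + q + q^2 + q^3  [12 crossings, <D> = 1 + A^4 + A^8 + A^12, w = +4]
key observation: 3 values of V(q) split the 6 diagrams


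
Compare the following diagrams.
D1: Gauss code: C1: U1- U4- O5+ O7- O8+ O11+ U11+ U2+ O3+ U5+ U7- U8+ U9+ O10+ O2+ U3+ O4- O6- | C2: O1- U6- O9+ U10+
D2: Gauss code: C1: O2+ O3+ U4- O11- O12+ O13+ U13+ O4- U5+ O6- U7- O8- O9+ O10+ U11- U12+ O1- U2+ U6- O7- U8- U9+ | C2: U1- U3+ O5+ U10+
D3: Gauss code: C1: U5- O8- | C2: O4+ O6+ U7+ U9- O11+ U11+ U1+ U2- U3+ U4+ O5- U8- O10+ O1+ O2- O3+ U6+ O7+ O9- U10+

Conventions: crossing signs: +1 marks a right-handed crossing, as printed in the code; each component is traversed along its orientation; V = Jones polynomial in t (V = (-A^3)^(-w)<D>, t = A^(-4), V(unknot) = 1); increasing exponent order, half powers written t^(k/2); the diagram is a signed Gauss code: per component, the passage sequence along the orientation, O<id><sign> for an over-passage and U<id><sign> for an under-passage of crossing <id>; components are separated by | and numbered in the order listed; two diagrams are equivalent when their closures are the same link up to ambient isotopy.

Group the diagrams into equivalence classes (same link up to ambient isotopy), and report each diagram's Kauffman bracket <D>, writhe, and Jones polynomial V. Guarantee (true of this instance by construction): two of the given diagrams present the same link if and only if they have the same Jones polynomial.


grouping into links: {D1} | {D2} | {D3}
V(D1) = -2t^(1/2) + t^(3/2) - 2t^(5/2) + t^(7/2) - t^(9/2) + t^(11/2)  (w +3, c 11, <D> = -A^-13 + A^-9 - A^-5 + 2A^-1 - A^3 + 2A^7)
V(D2) = -t^(1/2) - t^(5/2)  [13 crossings, <D> = A^-7 + A, w = +1]
V(D3) = -t^(-3/2) - 2t^(1/2) + t^(3/2) - t^(5/2) + t^(7/2)  (w +3, c 11, <D> = -A^-5 + A^-1 - A^3 + 2A^7 + A^15)
key observation: 3 classes among 3 diagrams; unequal V(t) rules out equality


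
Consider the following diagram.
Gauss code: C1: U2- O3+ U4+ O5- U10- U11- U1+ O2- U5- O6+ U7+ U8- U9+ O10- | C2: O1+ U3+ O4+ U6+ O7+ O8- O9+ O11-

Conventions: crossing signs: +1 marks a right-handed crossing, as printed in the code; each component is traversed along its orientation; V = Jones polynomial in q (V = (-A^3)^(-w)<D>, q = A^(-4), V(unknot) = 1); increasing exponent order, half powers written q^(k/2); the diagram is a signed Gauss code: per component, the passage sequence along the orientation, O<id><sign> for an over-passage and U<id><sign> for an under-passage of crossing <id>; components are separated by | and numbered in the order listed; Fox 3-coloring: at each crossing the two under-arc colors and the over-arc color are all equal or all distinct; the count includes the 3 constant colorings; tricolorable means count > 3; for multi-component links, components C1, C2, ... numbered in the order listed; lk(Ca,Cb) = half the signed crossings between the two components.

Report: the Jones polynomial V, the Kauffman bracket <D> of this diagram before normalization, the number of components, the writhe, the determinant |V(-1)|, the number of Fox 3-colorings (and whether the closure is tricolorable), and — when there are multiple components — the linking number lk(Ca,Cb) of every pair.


V(q) = q^(-5/2) - 2q^(-3/2) + 3q^(-1/2) - 4q^(1/2) + 3q^(3/2) - 4q^(5/2) + 2q^(7/2) - q^(9/2)
bracket: A^-15 - 2A^-11 + 4A^-7 - 3A^-3 + 4A - 3A^5 + 2A^9 - A^13, w = +1
2 components, writhe +1, over 11 crossings
lk(C1,C2) = +2
det 20, colorings 3 of 3^11 — not tricolorable
observation: det 20 = |V(-1)|; not divisible by 3, so not tricolorable


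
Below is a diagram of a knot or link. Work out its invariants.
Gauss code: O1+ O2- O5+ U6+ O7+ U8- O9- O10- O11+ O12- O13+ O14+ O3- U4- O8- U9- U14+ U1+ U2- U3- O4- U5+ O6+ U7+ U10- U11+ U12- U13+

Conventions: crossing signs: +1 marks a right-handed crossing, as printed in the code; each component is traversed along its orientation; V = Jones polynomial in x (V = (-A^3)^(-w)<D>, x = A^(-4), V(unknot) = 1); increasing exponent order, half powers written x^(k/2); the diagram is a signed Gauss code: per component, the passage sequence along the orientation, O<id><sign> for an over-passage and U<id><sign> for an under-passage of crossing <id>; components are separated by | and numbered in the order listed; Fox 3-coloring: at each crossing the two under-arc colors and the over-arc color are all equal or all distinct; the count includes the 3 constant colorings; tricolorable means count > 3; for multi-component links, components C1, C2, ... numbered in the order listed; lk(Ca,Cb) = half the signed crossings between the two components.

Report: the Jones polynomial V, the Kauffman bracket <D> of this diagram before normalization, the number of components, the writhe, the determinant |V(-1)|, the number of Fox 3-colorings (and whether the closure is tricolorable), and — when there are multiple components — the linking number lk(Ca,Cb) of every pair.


V = -x^-3 + x^-2 - x^-1 + 3 - x + x^2 - x^3
<D> = -A^-12 + A^-8 - A^-4 + 3 - A^4 + A^8 - A^12 (w = 0)
1 component over 14 crossings, w = 0
27 Fox colorings among 3^14, |V(-1)| = 9: tricolorable
why: V is palindromic (span 6, det 9): x -> 1/x fixes it; necessary, not sufficient, for amphichirality


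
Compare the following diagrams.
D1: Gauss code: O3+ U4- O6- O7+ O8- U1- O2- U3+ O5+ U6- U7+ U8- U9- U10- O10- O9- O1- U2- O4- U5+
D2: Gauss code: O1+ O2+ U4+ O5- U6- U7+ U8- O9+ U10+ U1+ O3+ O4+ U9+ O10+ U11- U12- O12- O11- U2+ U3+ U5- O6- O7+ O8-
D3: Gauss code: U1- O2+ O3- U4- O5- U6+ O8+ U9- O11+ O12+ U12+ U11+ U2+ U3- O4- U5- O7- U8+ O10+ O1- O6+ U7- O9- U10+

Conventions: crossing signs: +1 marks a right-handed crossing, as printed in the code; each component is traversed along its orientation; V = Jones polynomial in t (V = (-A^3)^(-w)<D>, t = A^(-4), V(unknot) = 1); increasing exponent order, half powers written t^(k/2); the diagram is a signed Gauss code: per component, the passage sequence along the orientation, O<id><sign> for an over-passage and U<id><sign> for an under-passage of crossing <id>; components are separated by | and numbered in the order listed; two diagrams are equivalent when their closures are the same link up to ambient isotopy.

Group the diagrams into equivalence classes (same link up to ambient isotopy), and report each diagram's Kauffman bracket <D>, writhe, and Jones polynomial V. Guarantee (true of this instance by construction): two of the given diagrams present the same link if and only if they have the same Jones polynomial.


equivalence classes: {D1, D3} | {D2}
D1 (bracket A^-16 - A^-12 + 2A^-8 - 2A^-4 + 2 - 2A^4 + A^8; 10 crossings at w = -4): V = t^-5 - 2t^-4 + 2t^-3 - 2t^-2 + 2t^-1 - 1 + t
D2 (bracket -A^-18 + A^-14 - A^-10 + 2A^-6 - A^-2 + A^2; 12 crossings at w = +2): V = t - t^2 + 2t^3 - t^4 + t^5 - t^6
V(D3) = t^-5 - 2t^-4 + 2t^-3 - 2t^-2 + 2t^-1 - 1 + t  [12 crossings, <D> = A^-4 - 1 + 2A^4 - 2A^8 + 2A^12 - 2A^16 + A^20, w = 0]
key observation: comparing 3 Jones polynomials yields 2 groups


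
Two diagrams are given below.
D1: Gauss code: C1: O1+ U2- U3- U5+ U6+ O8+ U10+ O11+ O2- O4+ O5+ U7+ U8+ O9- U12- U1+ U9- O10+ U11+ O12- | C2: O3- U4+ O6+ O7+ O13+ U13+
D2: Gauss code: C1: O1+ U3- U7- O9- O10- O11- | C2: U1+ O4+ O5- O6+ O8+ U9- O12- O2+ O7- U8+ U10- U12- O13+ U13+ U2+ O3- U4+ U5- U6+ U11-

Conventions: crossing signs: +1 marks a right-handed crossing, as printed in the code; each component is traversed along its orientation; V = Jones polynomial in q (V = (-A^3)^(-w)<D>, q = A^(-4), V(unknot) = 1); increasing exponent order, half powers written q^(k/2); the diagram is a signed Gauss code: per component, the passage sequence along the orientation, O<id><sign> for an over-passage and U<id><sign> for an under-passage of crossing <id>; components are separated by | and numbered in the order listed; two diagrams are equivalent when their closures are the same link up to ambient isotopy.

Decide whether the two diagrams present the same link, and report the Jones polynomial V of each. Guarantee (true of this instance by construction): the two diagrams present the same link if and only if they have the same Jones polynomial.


equivalent: no
V(D1) = -q^(3/2) - 2q^(7/2) + q^(9/2) - q^(11/2) + q^(13/2)  (w +5, c 13, <D> = -A^-11 + A^-7 - A^-3 + 2A + A^9)
V(D2) = -q^(-9/2) - q^(-5/2) + q^(-3/2) - q^(-1/2)  [13 crossings, <D> = A^-1 - A^3 + A^7 + A^15, w = -1]
key observation: V(q) takes 2 values over 2 diagrams, fixing the grouping


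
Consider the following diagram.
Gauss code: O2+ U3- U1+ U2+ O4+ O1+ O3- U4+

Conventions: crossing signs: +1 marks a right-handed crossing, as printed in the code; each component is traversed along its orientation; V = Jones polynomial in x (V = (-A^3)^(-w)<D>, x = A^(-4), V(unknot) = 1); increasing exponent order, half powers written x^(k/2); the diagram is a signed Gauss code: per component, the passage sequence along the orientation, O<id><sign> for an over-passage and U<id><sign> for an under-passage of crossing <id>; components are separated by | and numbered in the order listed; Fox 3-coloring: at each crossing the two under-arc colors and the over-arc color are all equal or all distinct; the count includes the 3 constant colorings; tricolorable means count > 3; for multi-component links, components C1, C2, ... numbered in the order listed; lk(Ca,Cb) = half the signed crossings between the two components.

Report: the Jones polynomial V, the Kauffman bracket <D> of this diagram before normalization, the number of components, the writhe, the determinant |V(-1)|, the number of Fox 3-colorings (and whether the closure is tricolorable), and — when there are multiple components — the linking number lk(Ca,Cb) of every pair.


Jones polynomial: V(x) = 1
<D> = A^6; writhe +2
components 1, writhe +2 (4 crossings)
3-colorings: 3 of 3^4, det 1 — not tricolorable
note: w = +2 shifts under R1 moves; the (-A^3)^(-2) factor cancels that in V


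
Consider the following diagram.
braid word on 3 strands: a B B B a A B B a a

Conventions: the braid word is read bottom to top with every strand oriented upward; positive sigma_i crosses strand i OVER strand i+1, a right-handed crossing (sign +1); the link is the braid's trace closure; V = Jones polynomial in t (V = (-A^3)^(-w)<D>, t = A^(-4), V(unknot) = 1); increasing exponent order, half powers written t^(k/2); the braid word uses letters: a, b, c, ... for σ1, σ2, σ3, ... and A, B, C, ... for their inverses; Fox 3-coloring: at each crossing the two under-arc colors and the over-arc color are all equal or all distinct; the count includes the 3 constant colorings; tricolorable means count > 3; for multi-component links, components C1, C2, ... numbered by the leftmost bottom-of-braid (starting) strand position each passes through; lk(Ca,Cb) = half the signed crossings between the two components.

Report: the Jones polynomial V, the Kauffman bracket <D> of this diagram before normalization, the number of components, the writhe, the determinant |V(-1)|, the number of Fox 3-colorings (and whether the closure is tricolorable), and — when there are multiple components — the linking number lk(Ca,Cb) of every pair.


Jones polynomial: V(t) = -t^-6 + t^-5 - 2t^-4 + 3t^-3 - 2t^-2 + 3t^-1 - 1 + t - t^2
<D> = -A^-14 + A^-10 - A^-6 + 3A^-2 - 2A^2 + 3A^6 - 2A^10 + A^14 - A^18; writhe -2
components 1, writhe -2 (10 crossings)
3-colorings: 9 of 3^10, det 15 — tricolorable
note: the word shrinks to σ1 σ2⁻¹ σ2⁻¹ σ2⁻¹ σ2⁻¹ σ2⁻¹ σ1 σ1 after cancelling


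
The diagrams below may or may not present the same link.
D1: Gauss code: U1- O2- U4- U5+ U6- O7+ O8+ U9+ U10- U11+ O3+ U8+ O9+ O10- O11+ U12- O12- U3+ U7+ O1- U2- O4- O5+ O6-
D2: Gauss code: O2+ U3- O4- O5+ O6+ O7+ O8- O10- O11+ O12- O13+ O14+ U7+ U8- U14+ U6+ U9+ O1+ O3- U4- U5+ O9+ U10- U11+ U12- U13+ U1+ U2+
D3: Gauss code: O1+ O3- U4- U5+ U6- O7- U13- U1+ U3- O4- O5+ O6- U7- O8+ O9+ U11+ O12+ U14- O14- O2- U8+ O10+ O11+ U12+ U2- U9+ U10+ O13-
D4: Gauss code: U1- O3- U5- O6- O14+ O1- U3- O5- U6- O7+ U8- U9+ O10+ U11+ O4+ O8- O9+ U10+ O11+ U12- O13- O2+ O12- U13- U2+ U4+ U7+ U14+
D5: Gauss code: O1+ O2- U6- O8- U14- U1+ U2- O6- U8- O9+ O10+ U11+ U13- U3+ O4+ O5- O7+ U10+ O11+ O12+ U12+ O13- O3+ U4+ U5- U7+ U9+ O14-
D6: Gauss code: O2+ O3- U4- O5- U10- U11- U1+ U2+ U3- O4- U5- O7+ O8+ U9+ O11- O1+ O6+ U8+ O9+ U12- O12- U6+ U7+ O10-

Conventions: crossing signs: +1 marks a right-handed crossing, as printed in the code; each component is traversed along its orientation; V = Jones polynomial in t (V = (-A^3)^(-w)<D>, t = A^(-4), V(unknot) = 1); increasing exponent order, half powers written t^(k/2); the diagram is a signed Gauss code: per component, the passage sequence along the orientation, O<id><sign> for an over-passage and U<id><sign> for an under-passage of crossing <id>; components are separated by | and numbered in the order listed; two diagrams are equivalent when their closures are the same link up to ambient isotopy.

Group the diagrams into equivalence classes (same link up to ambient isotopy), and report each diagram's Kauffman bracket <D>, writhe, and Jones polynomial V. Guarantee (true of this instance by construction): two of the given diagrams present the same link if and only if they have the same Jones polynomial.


equivalence classes: {D1, D3, D4, D5, D6} | {D2}
D1 (bracket -A^-12 + A^-8 - A^-4 + 3 - A^4 + A^8 - A^12; 12 crossings at w = 0): V = -t^-3 + t^-2 - t^-1 + 3 - t + t^2 - t^3
V(D2) = 1  (w +4, c 14, <D> = A^12)
V(D3) = -t^-3 + t^-2 - t^-1 + 3 - t + t^2 - t^3  [14 crossings, <D> = -A^-12 + A^-8 - A^-4 + 3 - A^4 + A^8 - A^12, w = 0]
D4 (bracket -A^-12 + A^-8 - A^-4 + 3 - A^4 + A^8 - A^12; 14 crossings at w = 0): V = -t^-3 + t^-2 - t^-1 + 3 - t + t^2 - t^3
D5 (bracket -A^-6 + A^-2 - A^2 + 3A^6 - A^10 + A^14 - A^18; 14 crossings at w = +2): V = -t^-3 + t^-2 - t^-1 + 3 - t + t^2 - t^3
V(D6) = -t^-3 + t^-2 - t^-1 + 3 - t + t^2 - t^3  (w 0, c 12, <D> = -A^-12 + A^-8 - A^-4 + 3 - A^4 + A^8 - A^12)
observation: 2 values of V(t) split the 6 diagrams
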